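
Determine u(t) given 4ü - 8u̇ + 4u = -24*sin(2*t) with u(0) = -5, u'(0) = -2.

u = -101*exp(t)/25 - 24*cos(2*t)/25 + 18*sin(2*t)/25 + 3*t*exp(t)/5

Divide through by 4: u'' - 2u' + u = -6*sin(2*t).
Characteristic equation r² - 2r + 1 = 0 has discriminant (-2)² - 4·(1) = 0, so r = 1 is a repeated root.
Hence u_h = (C1 + C2*t)*exp(t).
Try u_p = A*cos(2*t) + B*sin(2*t). Substituting and equating the coefficients of cos(2t) and sin(2t) gives A = -24/25, B = 18/25, so u_p = -24*cos(2*t)/25 + 18*sin(2*t)/25.
General solution: u = -24*cos(2*t)/25 + 18*sin(2*t)/25 + C1*exp(t) + C2*t*exp(t).
Apply the initial conditions: u(0) = -24/25 + C1 = -5 and u'(0) = 36/25 + C1 + C2 = -2. Solving gives C1 = -101/25, C2 = 3/5.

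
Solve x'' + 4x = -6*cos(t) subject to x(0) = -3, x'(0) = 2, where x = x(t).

Characteristic equation r² + 4 = 0 has discriminant (0)² - 4·(4) = -16 < 0, so r = ± 2i.
Hence x_h = C1*cos(2*t) + C2*sin(2*t).
Try x_p = A*cos(t) + B*sin(t). Substituting and equating the coefficients of cos(t) and sin(t) gives A = -2, B = 0, so x_p = -2*cos(t).
General solution: x = -2*cos(t) + C1*cos(2*t) + C2*sin(2*t).
Apply the initial conditions: x(0) = -2 + C1 = -3 and x'(0) = 2*C2 = 2. Solving gives C1 = -1, C2 = 1.

x = -cos(2*t) - 2*cos(t) + sin(2*t)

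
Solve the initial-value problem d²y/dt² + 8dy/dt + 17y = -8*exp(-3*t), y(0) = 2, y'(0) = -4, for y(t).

y = -4*exp(-3*t) + 6*cos(t)*exp(-4*t) + 8*exp(-4*t)*sin(t)

Characteristic equation r² + 8r + 17 = 0 has discriminant (8)² - 4·(17) = -4 < 0, so r = -4 ± i.
Hence y_h = C1*cos(t)*exp(-4*t) + C2*exp(-4*t)*sin(t).
Try y_p = A*exp(-3*t). Substituting into the equation and dividing by exp(-3*t) gives A = -4, so y_p = -4*exp(-3*t).
General solution: y = -4*exp(-3*t) + C1*cos(t)*exp(-4*t) + C2*exp(-4*t)*sin(t).
Apply the initial conditions: y(0) = -4 + C1 = 2 and y'(0) = 12 + C2 - 4*C1 = -4. Solving gives C1 = 6, C2 = 8.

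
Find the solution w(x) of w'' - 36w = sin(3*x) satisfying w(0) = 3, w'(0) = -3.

w = -sin(3*x)/45 + 113*exp(6*x)/90 + 157*exp(-6*x)/90

Characteristic equation r² - 36 = 0 factors as (r + 6)(r - 6) = 0, so r = -6, 6.
Hence w_h = C1*exp(-6*x) + C2*exp(6*x).
Try w_p = A*cos(3*x) + B*sin(3*x). Substituting and equating the coefficients of cos(3x) and sin(3x) gives A = 0, B = -1/45, so w_p = -sin(3*x)/45.
General solution: w = -sin(3*x)/45 + C1*exp(-6*x) + C2*exp(6*x).
Apply the initial conditions: w(0) = C1 + C2 = 3 and w'(0) = -1/15 - 6*C1 + 6*C2 = -3. Solving gives C1 = 157/90, C2 = 113/90.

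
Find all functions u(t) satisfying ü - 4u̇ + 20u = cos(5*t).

u = -4*sin(5*t)/85 - cos(5*t)/85 + C1*cos(4*t)*exp(2*t) + C2*exp(2*t)*sin(4*t)

Characteristic equation r² - 4r + 20 = 0 has discriminant (-4)² - 4·(20) = -64 < 0, so r = 2 ± 4i.
Hence u_h = C1*cos(4*t)*exp(2*t) + C2*exp(2*t)*sin(4*t).
Try u_p = A*cos(5*t) + B*sin(5*t). Substituting and equating the coefficients of cos(5t) and sin(5t) gives A = -1/85, B = -4/85, so u_p = -4*sin(5*t)/85 - cos(5*t)/85.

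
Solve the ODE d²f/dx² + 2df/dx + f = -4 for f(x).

Characteristic equation r² + 2r + 1 = 0 has discriminant (2)² - 4·(1) = 0, so r = -1 is a repeated root.
Hence f_h = (C1 + C2*x)*exp(-x).
For the particular solution try f_p = A0. Substituting and matching coefficients of each power of x gives A0 = -4, so f_p = -4.

f = -4 + C1*exp(-x) + C2*x*exp(-x)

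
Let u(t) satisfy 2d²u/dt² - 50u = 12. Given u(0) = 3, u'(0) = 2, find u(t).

u = -6/25 + 71*exp(-5*t)/50 + 91*exp(5*t)/50

Divide through by 2: u'' - 25u = 6.
Characteristic equation r² - 25 = 0 factors as (r - 5)(r + 5) = 0, so r = 5, -5.
Hence u_h = C1*exp(5*t) + C2*exp(-5*t).
For the particular solution try u_p = A0. Substituting and matching coefficients of each power of t gives A0 = -6/25, so u_p = -6/25.
General solution: u = -6/25 + C1*exp(5*t) + C2*exp(-5*t).
Apply the initial conditions: u(0) = -6/25 + C1 + C2 = 3 and u'(0) = -5*C2 + 5*C1 = 2. Solving gives C1 = 91/50, C2 = 71/50.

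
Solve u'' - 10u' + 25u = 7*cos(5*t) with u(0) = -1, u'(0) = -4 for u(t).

Characteristic equation r² - 10r + 25 = 0 has discriminant (-10)² - 4·(25) = 0, so r = 5 is a repeated root.
Hence u_h = (C1 + C2*t)*exp(5*t).
Try u_p = A*cos(5*t) + B*sin(5*t). Substituting and equating the coefficients of cos(5t) and sin(5t) gives A = 0, B = -7/50, so u_p = -7*sin(5*t)/50.
General solution: u = -7*sin(5*t)/50 + C1*exp(5*t) + C2*t*exp(5*t).
Apply the initial conditions: u(0) = C1 = -1 and u'(0) = -7/10 + C2 + 5*C1 = -4. Solving gives C1 = -1, C2 = 17/10.

u = -exp(5*t) - 7*sin(5*t)/50 + 17*t*exp(5*t)/10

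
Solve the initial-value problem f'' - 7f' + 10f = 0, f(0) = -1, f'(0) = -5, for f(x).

Characteristic equation r² - 7r + 10 = 0 factors as (r - 5)(r - 2) = 0, so r = 5, 2.
Hence f_h = C1*exp(5*x) + C2*exp(2*x).
Apply the initial conditions: f(0) = C1 + C2 = -1 and f'(0) = 2*C2 + 5*C1 = -5. Solving gives C1 = -1, C2 = 0.

f = -exp(5*x)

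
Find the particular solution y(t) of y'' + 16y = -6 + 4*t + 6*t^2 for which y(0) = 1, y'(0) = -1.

y = -27/64 - 5*sin(4*t)/16 + t/4 + 3*t**2/8 + 91*cos(4*t)/64

Characteristic equation r² + 16 = 0 has discriminant (0)² - 4·(16) = -64 < 0, so r = ± 4i.
Hence y_h = C1*cos(4*t) + C2*sin(4*t).
For the particular solution try y_p = A0 + A1*t + A2*t^2. Substituting and matching coefficients of each power of t gives A0 = -27/64, A1 = 1/4, A2 = 3/8, so y_p = -27/64 + t/4 + 3*t^2/8.
General solution: y = -27/64 + t/4 + 3*t^2/8 + C1*cos(4*t) + C2*sin(4*t).
Apply the initial conditions: y(0) = -27/64 + C1 = 1 and y'(0) = 1/4 + 4*C2 = -1. Solving gives C1 = 91/64, C2 = -5/16.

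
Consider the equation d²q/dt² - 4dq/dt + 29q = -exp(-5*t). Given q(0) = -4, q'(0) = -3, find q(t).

Characteristic equation r² - 4r + 29 = 0 has discriminant (-4)² - 4·(29) = -100 < 0, so r = 2 ± 5i.
Hence q_h = C1*cos(5*t)*exp(2*t) + C2*exp(2*t)*sin(5*t).
Try q_p = A*exp(-5*t). Substituting into the equation and dividing by exp(-5*t) gives A = -1/74, so q_p = -exp(-5*t)/74.
General solution: q = -exp(-5*t)/74 + C1*cos(5*t)*exp(2*t) + C2*exp(2*t)*sin(5*t).
Apply the initial conditions: q(0) = -1/74 + C1 = -4 and q'(0) = 5/74 + 2*C1 + 5*C2 = -3. Solving gives C1 = -295/74, C2 = 363/370.

q = -exp(-5*t)/74 - 295*cos(5*t)*exp(2*t)/74 + 363*exp(2*t)*sin(5*t)/370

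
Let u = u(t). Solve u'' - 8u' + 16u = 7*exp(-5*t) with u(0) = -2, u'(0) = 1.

u = -169*exp(4*t)/81 + 7*exp(-5*t)/81 + 88*t*exp(4*t)/9

Characteristic equation r² - 8r + 16 = 0 has discriminant (-8)² - 4·(16) = 0, so r = 4 is a repeated root.
Hence u_h = (C1 + C2*t)*exp(4*t).
Try u_p = A*exp(-5*t). Substituting into the equation and dividing by exp(-5*t) gives A = 7/81, so u_p = 7*exp(-5*t)/81.
General solution: u = 7*exp(-5*t)/81 + C1*exp(4*t) + C2*t*exp(4*t).
Apply the initial conditions: u(0) = 7/81 + C1 = -2 and u'(0) = -35/81 + C2 + 4*C1 = 1. Solving gives C1 = -169/81, C2 = 88/9.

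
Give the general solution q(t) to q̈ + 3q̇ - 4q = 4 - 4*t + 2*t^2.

Characteristic equation r² + 3r - 4 = 0 factors as (r - 1)(r + 4) = 0, so r = 1, -4.
Hence q_h = C1*exp(t) + C2*exp(-4*t).
For the particular solution try q_p = A0 + A1*t + A2*t^2. Substituting and matching coefficients of each power of t gives A0 = -17/16, A1 = 1/4, A2 = -1/2, so q_p = -17/16 - t^2/2 + t/4.

q = -17/16 - t**2/2 + t/4 + C1*exp(t) + C2*exp(-4*t)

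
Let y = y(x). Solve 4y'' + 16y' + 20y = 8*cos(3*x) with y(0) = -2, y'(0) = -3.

Divide through by 4: y'' + 4y' + 5y = 2*cos(3*x).
Characteristic equation r² + 4r + 5 = 0 has discriminant (4)² - 4·(5) = -4 < 0, so r = -2 ± i.
Hence y_h = C1*cos(x)*exp(-2*x) + C2*exp(-2*x)*sin(x).
Try y_p = A*cos(3*x) + B*sin(3*x). Substituting and equating the coefficients of cos(3x) and sin(3x) gives A = -1/20, B = 3/20, so y_p = -cos(3*x)/20 + 3*sin(3*x)/20.
General solution: y = -cos(3*x)/20 + 3*sin(3*x)/20 + C1*cos(x)*exp(-2*x) + C2*exp(-2*x)*sin(x).
Apply the initial conditions: y(0) = -1/20 + C1 = -2 and y'(0) = 9/20 + C2 - 2*C1 = -3. Solving gives C1 = -39/20, C2 = -147/20.

y = -cos(3*x)/20 + 3*sin(3*x)/20 - 147*exp(-2*x)*sin(x)/20 - 39*cos(x)*exp(-2*x)/20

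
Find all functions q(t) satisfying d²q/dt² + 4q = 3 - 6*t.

Characteristic equation r² + 4 = 0 has discriminant (0)² - 4·(4) = -16 < 0, so r = ± 2i.
Hence q_h = C1*cos(2*t) + C2*sin(2*t).
For the particular solution try q_p = A0 + A1*t. Substituting and matching coefficients of each power of t gives A0 = 3/4, A1 = -3/2, so q_p = 3/4 - 3*t/2.

q = 3/4 - 3*t/2 + C1*cos(2*t) + C2*sin(2*t)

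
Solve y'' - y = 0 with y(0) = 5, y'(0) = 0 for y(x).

Characteristic equation r² - 1 = 0 factors as (r + 1)(r - 1) = 0, so r = -1, 1.
Hence y_h = C1*exp(-x) + C2*exp(x).
Apply the initial conditions: y(0) = C1 + C2 = 5 and y'(0) = C2 - C1 = 0. Solving gives C1 = 5/2, C2 = 5/2.

y = 5*exp(x)/2 + 5*exp(-x)/2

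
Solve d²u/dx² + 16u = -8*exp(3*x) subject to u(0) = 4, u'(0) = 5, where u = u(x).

u = -8*exp(3*x)/25 + 108*cos(4*x)/25 + 149*sin(4*x)/100

Characteristic equation r² + 16 = 0 has discriminant (0)² - 4·(16) = -64 < 0, so r = ± 4i.
Hence u_h = C1*cos(4*x) + C2*sin(4*x).
Try u_p = A*exp(3*x). Substituting into the equation and dividing by exp(3*x) gives A = -8/25, so u_p = -8*exp(3*x)/25.
General solution: u = -8*exp(3*x)/25 + C1*cos(4*x) + C2*sin(4*x).
Apply the initial conditions: u(0) = -8/25 + C1 = 4 and u'(0) = -24/25 + 4*C2 = 5. Solving gives C1 = 108/25, C2 = 149/100.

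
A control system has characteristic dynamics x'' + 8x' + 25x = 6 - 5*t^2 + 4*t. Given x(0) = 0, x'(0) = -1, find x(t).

Characteristic equation r² + 8r + 25 = 0 has discriminant (8)² - 4·(25) = -36 < 0, so r = -4 ± 3i.
Hence x_h = C1*cos(3*t)*exp(-4*t) + C2*exp(-4*t)*sin(3*t).
For the particular solution try x_p = A0 + A1*t + A2*t^2. Substituting and matching coefficients of each power of t gives A0 = 512/3125, A1 = 36/125, A2 = -1/5, so x_p = 512/3125 - t^2/5 + 36*t/125.
General solution: x = 512/3125 - t^2/5 + 36*t/125 + C1*cos(3*t)*exp(-4*t) + C2*exp(-4*t)*sin(3*t).
Apply the initial conditions: x(0) = 512/3125 + C1 = 0 and x'(0) = 36/125 - 4*C1 + 3*C2 = -1. Solving gives C1 = -512/3125, C2 = -6073/9375.

x = 512/3125 - t**2/5 + 36*t/125 - 6073*exp(-4*t)*sin(3*t)/9375 - 512*cos(3*t)*exp(-4*t)/3125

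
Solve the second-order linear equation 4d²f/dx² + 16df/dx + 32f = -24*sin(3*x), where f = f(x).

f = 6*sin(3*x)/145 + 72*cos(3*x)/145 + C1*cos(2*x)*exp(-2*x) + C2*exp(-2*x)*sin(2*x)

Divide through by 4: f'' + 4f' + 8f = -6*sin(3*x).
Characteristic equation r² + 4r + 8 = 0 has discriminant (4)² - 4·(8) = -16 < 0, so r = -2 ± 2i.
Hence f_h = C1*cos(2*x)*exp(-2*x) + C2*exp(-2*x)*sin(2*x).
Try f_p = A*cos(3*x) + B*sin(3*x). Substituting and equating the coefficients of cos(3x) and sin(3x) gives A = 72/145, B = 6/145, so f_p = 6*sin(3*x)/145 + 72*cos(3*x)/145.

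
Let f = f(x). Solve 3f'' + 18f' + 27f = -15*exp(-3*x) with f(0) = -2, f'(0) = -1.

Divide through by 3: f'' + 6f' + 9f = -5*exp(-3*x).
Characteristic equation r² + 6r + 9 = 0 has discriminant (6)² - 4·(9) = 0, so r = -3 is a repeated root.
Hence f_h = (C1 + C2*x)*exp(-3*x).
Since exp(-3*x) solves the homogeneous equation (r = -3 is a root of multiplicity 2), multiply the trial by x^2. Try f_p = A*x^2*exp(-3*x). Substituting into the equation and dividing by exp(-3*x) gives A = -5/2, so f_p = -5*x^2*exp(-3*x)/2.
General solution: f = C1*exp(-3*x) - 5*x^2*exp(-3*x)/2 + C2*x*exp(-3*x).
Apply the initial conditions: f(0) = C1 = -2 and f'(0) = C2 - 3*C1 = -1. Solving gives C1 = -2, C2 = -7.

f = -2*exp(-3*x) - 7*x*exp(-3*x) - 5*x**2*exp(-3*x)/2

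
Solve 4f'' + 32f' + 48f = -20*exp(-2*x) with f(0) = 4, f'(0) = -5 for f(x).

Divide through by 4: f'' + 8f' + 12f = -5*exp(-2*x).
Characteristic equation r² + 8r + 12 = 0 factors as (r + 6)(r + 2) = 0, so r = -6, -2.
Hence f_h = C1*exp(-6*x) + C2*exp(-2*x).
Since exp(-2*x) solves the homogeneous equation (r = -2 is a root of multiplicity 1), multiply the trial by x. Try f_p = A*x*exp(-2*x). Substituting into the equation and dividing by exp(-2*x) gives A = -5/4, so f_p = -5*x*exp(-2*x)/4.
General solution: f = C1*exp(-6*x) + C2*exp(-2*x) - 5*x*exp(-2*x)/4.
Apply the initial conditions: f(0) = C1 + C2 = 4 and f'(0) = -5/4 - 6*C1 - 2*C2 = -5. Solving gives C1 = -17/16, C2 = 81/16.

f = -17*exp(-6*x)/16 + 81*exp(-2*x)/16 - 5*x*exp(-2*x)/4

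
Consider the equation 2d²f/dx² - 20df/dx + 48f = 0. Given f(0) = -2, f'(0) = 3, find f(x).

Divide through by 2: f'' - 10f' + 24f = 0.
Characteristic equation r² - 10r + 24 = 0 factors as (r - 6)(r - 4) = 0, so r = 6, 4.
Hence f_h = C1*exp(6*x) + C2*exp(4*x).
Apply the initial conditions: f(0) = C1 + C2 = -2 and f'(0) = 4*C2 + 6*C1 = 3. Solving gives C1 = 11/2, C2 = -15/2.

f = -15*exp(4*x)/2 + 11*exp(6*x)/2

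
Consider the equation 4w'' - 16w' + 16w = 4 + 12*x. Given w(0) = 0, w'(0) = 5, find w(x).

Divide through by 4: w'' - 4w' + 4w = 1 + 3*x.
Characteristic equation r² - 4r + 4 = 0 has discriminant (-4)² - 4·(4) = 0, so r = 2 is a repeated root.
Hence w_h = (C1 + C2*x)*exp(2*x).
For the particular solution try w_p = A0 + A1*x. Substituting and matching coefficients of each power of x gives A0 = 1, A1 = 3/4, so w_p = 1 + 3*x/4.
General solution: w = 1 + 3*x/4 + C1*exp(2*x) + C2*x*exp(2*x).
Apply the initial conditions: w(0) = 1 + C1 = 0 and w'(0) = 3/4 + C2 + 2*C1 = 5. Solving gives C1 = -1, C2 = 25/4.

w = 1 - exp(2*x) + 3*x/4 + 25*x*exp(2*x)/4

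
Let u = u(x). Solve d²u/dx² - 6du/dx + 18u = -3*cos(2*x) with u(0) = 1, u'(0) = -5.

Characteristic equation r² - 6r + 18 = 0 has discriminant (-6)² - 4·(18) = -36 < 0, so r = 3 ± 3i.
Hence u_h = C1*cos(3*x)*exp(3*x) + C2*exp(3*x)*sin(3*x).
Try u_p = A*cos(2*x) + B*sin(2*x). Substituting and equating the coefficients of cos(2x) and sin(2x) gives A = -21/170, B = 9/85, so u_p = -21*cos(2*x)/170 + 9*sin(2*x)/85.
General solution: u = -21*cos(2*x)/170 + 9*sin(2*x)/85 + C1*cos(3*x)*exp(3*x) + C2*exp(3*x)*sin(3*x).
Apply the initial conditions: u(0) = -21/170 + C1 = 1 and u'(0) = 18/85 + 3*C1 + 3*C2 = -5. Solving gives C1 = 191/170, C2 = -1459/510.

u = -21*cos(2*x)/170 + 9*sin(2*x)/85 - 1459*exp(3*x)*sin(3*x)/510 + 191*cos(3*x)*exp(3*x)/170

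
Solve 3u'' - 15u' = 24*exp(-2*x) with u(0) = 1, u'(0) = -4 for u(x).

u = 1 - 4*exp(5*x)/7 + 4*exp(-2*x)/7

Divide through by 3: u'' - 5u' = 8*exp(-2*x).
Characteristic equation r² - 5r = 0 factors as (r - 5)r = 0, so r = 5, 0.
Hence u_h = C1*exp(5*x) + C2.
Try u_p = A*exp(-2*x). Substituting into the equation and dividing by exp(-2*x) gives A = 4/7, so u_p = 4*exp(-2*x)/7.
General solution: u = C2 + 4*exp(-2*x)/7 + C1*exp(5*x).
Apply the initial conditions: u(0) = 4/7 + C1 + C2 = 1 and u'(0) = -8/7 + 5*C1 = -4. Solving gives C1 = -4/7, C2 = 1.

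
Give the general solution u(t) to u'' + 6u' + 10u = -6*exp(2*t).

Characteristic equation r² + 6r + 10 = 0 has discriminant (6)² - 4·(10) = -4 < 0, so r = -3 ± i.
Hence u_h = C1*cos(t)*exp(-3*t) + C2*exp(-3*t)*sin(t).
Try u_p = A*exp(2*t). Substituting into the equation and dividing by exp(2*t) gives A = -3/13, so u_p = -3*exp(2*t)/13.

u = -3*exp(2*t)/13 + C1*cos(t)*exp(-3*t) + C2*exp(-3*t)*sin(t)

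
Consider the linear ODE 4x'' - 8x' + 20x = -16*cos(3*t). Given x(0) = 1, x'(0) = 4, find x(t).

x = 4*cos(3*t)/13 + 6*sin(3*t)/13 + 9*cos(2*t)*exp(t)/13 + 25*exp(t)*sin(2*t)/26

Divide through by 4: x'' - 2x' + 5x = -4*cos(3*t).
Characteristic equation r² - 2r + 5 = 0 has discriminant (-2)² - 4·(5) = -16 < 0, so r = 1 ± 2i.
Hence x_h = C1*cos(2*t)*exp(t) + C2*exp(t)*sin(2*t).
Try x_p = A*cos(3*t) + B*sin(3*t). Substituting and equating the coefficients of cos(3t) and sin(3t) gives A = 4/13, B = 6/13, so x_p = 4*cos(3*t)/13 + 6*sin(3*t)/13.
General solution: x = 4*cos(3*t)/13 + 6*sin(3*t)/13 + C1*cos(2*t)*exp(t) + C2*exp(t)*sin(2*t).
Apply the initial conditions: x(0) = 4/13 + C1 = 1 and x'(0) = 18/13 + C1 + 2*C2 = 4. Solving gives C1 = 9/13, C2 = 25/26.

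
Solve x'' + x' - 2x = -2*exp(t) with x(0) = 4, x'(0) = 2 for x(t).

x = 4*exp(-2*t)/9 + 32*exp(t)/9 - 2*t*exp(t)/3

Characteristic equation r² + r - 2 = 0 factors as (r + 2)(r - 1) = 0, so r = -2, 1.
Hence x_h = C1*exp(-2*t) + C2*exp(t).
Since exp(t) solves the homogeneous equation (r = 1 is a root of multiplicity 1), multiply the trial by t. Try x_p = A*t*exp(t). Substituting into the equation and dividing by exp(t) gives A = -2/3, so x_p = -2*t*exp(t)/3.
General solution: x = C1*exp(-2*t) + C2*exp(t) - 2*t*exp(t)/3.
Apply the initial conditions: x(0) = C1 + C2 = 4 and x'(0) = -2/3 + C2 - 2*C1 = 2. Solving gives C1 = 4/9, C2 = 32/9.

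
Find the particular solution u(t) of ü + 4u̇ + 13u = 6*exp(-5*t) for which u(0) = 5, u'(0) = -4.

u = exp(-5*t)/3 + 7*exp(-2*t)*sin(3*t)/3 + 14*cos(3*t)*exp(-2*t)/3

Characteristic equation r² + 4r + 13 = 0 has discriminant (4)² - 4·(13) = -36 < 0, so r = -2 ± 3i.
Hence u_h = C1*cos(3*t)*exp(-2*t) + C2*exp(-2*t)*sin(3*t).
Try u_p = A*exp(-5*t). Substituting into the equation and dividing by exp(-5*t) gives A = 1/3, so u_p = exp(-5*t)/3.
General solution: u = exp(-5*t)/3 + C1*cos(3*t)*exp(-2*t) + C2*exp(-2*t)*sin(3*t).
Apply the initial conditions: u(0) = 1/3 + C1 = 5 and u'(0) = -5/3 - 2*C1 + 3*C2 = -4. Solving gives C1 = 14/3, C2 = 7/3.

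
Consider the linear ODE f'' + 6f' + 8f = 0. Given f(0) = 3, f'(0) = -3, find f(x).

f = -3*exp(-4*x)/2 + 9*exp(-2*x)/2

Characteristic equation r² + 6r + 8 = 0 factors as (r + 2)(r + 4) = 0, so r = -2, -4.
Hence f_h = C1*exp(-2*x) + C2*exp(-4*x).
Apply the initial conditions: f(0) = C1 + C2 = 3 and f'(0) = -4*C2 - 2*C1 = -3. Solving gives C1 = 9/2, C2 = -3/2.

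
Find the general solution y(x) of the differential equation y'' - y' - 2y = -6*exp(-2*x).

Characteristic equation r² - r - 2 = 0 factors as (r - 2)(r + 1) = 0, so r = 2, -1.
Hence y_h = C1*exp(2*x) + C2*exp(-x).
Try y_p = A*exp(-2*x). Substituting into the equation and dividing by exp(-2*x) gives A = -3/2, so y_p = -3*exp(-2*x)/2.

y = -3*exp(-2*x)/2 + C1*exp(2*x) + C2*exp(-x)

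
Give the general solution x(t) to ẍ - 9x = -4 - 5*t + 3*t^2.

x = 10/27 - t**2/3 + 5*t/9 + C1*exp(-3*t) + C2*exp(3*t)

Characteristic equation r² - 9 = 0 factors as (r + 3)(r - 3) = 0, so r = -3, 3.
Hence x_h = C1*exp(-3*t) + C2*exp(3*t).
For the particular solution try x_p = A0 + A1*t + A2*t^2. Substituting and matching coefficients of each power of t gives A0 = 10/27, A1 = 5/9, A2 = -1/3, so x_p = 10/27 - t^2/3 + 5*t/9.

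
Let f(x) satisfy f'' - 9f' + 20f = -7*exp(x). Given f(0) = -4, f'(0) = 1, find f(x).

Characteristic equation r² - 9r + 20 = 0 factors as (r - 4)(r - 5) = 0, so r = 4, 5.
Hence f_h = C1*exp(4*x) + C2*exp(5*x).
Try f_p = A*exp(x). Substituting into the equation and dividing by exp(x) gives A = -7/12, so f_p = -7*exp(x)/12.
General solution: f = -7*exp(x)/12 + C1*exp(4*x) + C2*exp(5*x).
Apply the initial conditions: f(0) = -7/12 + C1 + C2 = -4 and f'(0) = -7/12 + 4*C1 + 5*C2 = 1. Solving gives C1 = -56/3, C2 = 61/4.

f = -56*exp(4*x)/3 - 7*exp(x)/12 + 61*exp(5*x)/4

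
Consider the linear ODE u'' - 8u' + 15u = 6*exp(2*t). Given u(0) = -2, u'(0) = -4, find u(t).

Characteristic equation r² - 8r + 15 = 0 factors as (r - 3)(r - 5) = 0, so r = 3, 5.
Hence u_h = C1*exp(3*t) + C2*exp(5*t).
Try u_p = A*exp(2*t). Substituting into the equation and dividing by exp(2*t) gives A = 2, so u_p = 2*exp(2*t).
General solution: u = 2*exp(2*t) + C1*exp(3*t) + C2*exp(5*t).
Apply the initial conditions: u(0) = 2 + C1 + C2 = -2 and u'(0) = 4 + 3*C1 + 5*C2 = -4. Solving gives C1 = -6, C2 = 2.

u = -6*exp(3*t) + 2*exp(2*t) + 2*exp(5*t)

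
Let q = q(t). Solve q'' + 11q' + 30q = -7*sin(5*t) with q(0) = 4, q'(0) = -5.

q = -880*exp(-6*t)/61 - 7*sin(5*t)/610 + 77*cos(5*t)/610 + 183*exp(-5*t)/10

Characteristic equation r² + 11r + 30 = 0 factors as (r + 5)(r + 6) = 0, so r = -5, -6.
Hence q_h = C1*exp(-5*t) + C2*exp(-6*t).
Try q_p = A*cos(5*t) + B*sin(5*t). Substituting and equating the coefficients of cos(5t) and sin(5t) gives A = 77/610, B = -7/610, so q_p = -7*sin(5*t)/610 + 77*cos(5*t)/610.
General solution: q = -7*sin(5*t)/610 + 77*cos(5*t)/610 + C1*exp(-5*t) + C2*exp(-6*t).
Apply the initial conditions: q(0) = 77/610 + C1 + C2 = 4 and q'(0) = -7/122 - 6*C2 - 5*C1 = -5. Solving gives C1 = 183/10, C2 = -880/61.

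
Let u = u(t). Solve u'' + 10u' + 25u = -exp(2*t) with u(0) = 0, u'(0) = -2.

Characteristic equation r² + 10r + 25 = 0 has discriminant (10)² - 4·(25) = 0, so r = -5 is a repeated root.
Hence u_h = (C1 + C2*t)*exp(-5*t).
Try u_p = A*exp(2*t). Substituting into the equation and dividing by exp(2*t) gives A = -1/49, so u_p = -exp(2*t)/49.
General solution: u = -exp(2*t)/49 + C1*exp(-5*t) + C2*t*exp(-5*t).
Apply the initial conditions: u(0) = -1/49 + C1 = 0 and u'(0) = -2/49 + C2 - 5*C1 = -2. Solving gives C1 = 1/49, C2 = -13/7.

u = -exp(2*t)/49 + exp(-5*t)/49 - 13*t*exp(-5*t)/7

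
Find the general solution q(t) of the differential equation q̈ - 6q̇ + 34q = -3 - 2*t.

Characteristic equation r² - 6r + 34 = 0 has discriminant (-6)² - 4·(34) = -100 < 0, so r = 3 ± 5i.
Hence q_h = C1*cos(5*t)*exp(3*t) + C2*exp(3*t)*sin(5*t).
For the particular solution try q_p = A0 + A1*t. Substituting and matching coefficients of each power of t gives A0 = -57/578, A1 = -1/17, so q_p = -57/578 - t/17.

q = -57/578 - t/17 + C1*cos(5*t)*exp(3*t) + C2*exp(3*t)*sin(5*t)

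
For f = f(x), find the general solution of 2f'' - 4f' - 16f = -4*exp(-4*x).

Divide through by 2: f'' - 2f' - 8f = -2*exp(-4*x).
Characteristic equation r² - 2r - 8 = 0 factors as (r - 4)(r + 2) = 0, so r = 4, -2.
Hence f_h = C1*exp(4*x) + C2*exp(-2*x).
Try f_p = A*exp(-4*x). Substituting into the equation and dividing by exp(-4*x) gives A = -1/8, so f_p = -exp(-4*x)/8.

f = -exp(-4*x)/8 + C1*exp(4*x) + C2*exp(-2*x)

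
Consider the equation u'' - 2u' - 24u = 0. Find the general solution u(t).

Characteristic equation r² - 2r - 24 = 0 factors as (r - 6)(r + 4) = 0, so r = 6, -4.
Hence u_h = C1*exp(6*t) + C2*exp(-4*t).

u = C1*exp(6*t) + C2*exp(-4*t)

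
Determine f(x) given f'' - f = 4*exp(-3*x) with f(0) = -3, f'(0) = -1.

f = exp(-3*x)/2 - 2*exp(-x) - 3*exp(x)/2

Characteristic equation r² - 1 = 0 factors as (r - 1)(r + 1) = 0, so r = 1, -1.
Hence f_h = C1*exp(x) + C2*exp(-x).
Try f_p = A*exp(-3*x). Substituting into the equation and dividing by exp(-3*x) gives A = 1/2, so f_p = exp(-3*x)/2.
General solution: f = exp(-3*x)/2 + C1*exp(x) + C2*exp(-x).
Apply the initial conditions: f(0) = 1/2 + C1 + C2 = -3 and f'(0) = -3/2 + C1 - C2 = -1. Solving gives C1 = -3/2, C2 = -2.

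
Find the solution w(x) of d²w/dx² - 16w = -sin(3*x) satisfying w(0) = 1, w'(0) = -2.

Characteristic equation r² - 16 = 0 factors as (r - 4)(r + 4) = 0, so r = 4, -4.
Hence w_h = C1*exp(4*x) + C2*exp(-4*x).
Try w_p = A*cos(3*x) + B*sin(3*x). Substituting and equating the coefficients of cos(3x) and sin(3x) gives A = 0, B = 1/25, so w_p = sin(3*x)/25.
General solution: w = sin(3*x)/25 + C1*exp(4*x) + C2*exp(-4*x).
Apply the initial conditions: w(0) = C1 + C2 = 1 and w'(0) = 3/25 - 4*C2 + 4*C1 = -2. Solving gives C1 = 47/200, C2 = 153/200.

w = sin(3*x)/25 + 47*exp(4*x)/200 + 153*exp(-4*x)/200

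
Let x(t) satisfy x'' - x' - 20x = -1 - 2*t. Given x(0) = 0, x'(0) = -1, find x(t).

x = 9/200 - 32*exp(5*t)/225 + t/10 + 7*exp(-4*t)/72

Characteristic equation r² - r - 20 = 0 factors as (r - 5)(r + 4) = 0, so r = 5, -4.
Hence x_h = C1*exp(5*t) + C2*exp(-4*t).
For the particular solution try x_p = A0 + A1*t. Substituting and matching coefficients of each power of t gives A0 = 9/200, A1 = 1/10, so x_p = 9/200 + t/10.
General solution: x = 9/200 + t/10 + C1*exp(5*t) + C2*exp(-4*t).
Apply the initial conditions: x(0) = 9/200 + C1 + C2 = 0 and x'(0) = 1/10 - 4*C2 + 5*C1 = -1. Solving gives C1 = -32/225, C2 = 7/72.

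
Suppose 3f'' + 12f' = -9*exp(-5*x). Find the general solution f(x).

f = C2 - 3*exp(-5*x)/5 + C1*exp(-4*x)

Divide through by 3: f'' + 4f' = -3*exp(-5*x).
Characteristic equation r² + 4r = 0 factors as (r + 4)r = 0, so r = -4, 0.
Hence f_h = C1*exp(-4*x) + C2.
Try f_p = A*exp(-5*x). Substituting into the equation and dividing by exp(-5*x) gives A = -3/5, so f_p = -3*exp(-5*x)/5.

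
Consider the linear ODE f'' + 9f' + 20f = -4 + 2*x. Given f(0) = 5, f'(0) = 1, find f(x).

Characteristic equation r² + 9r + 20 = 0 factors as (r + 4)(r + 5) = 0, so r = -4, -5.
Hence f_h = C1*exp(-4*x) + C2*exp(-5*x).
For the particular solution try f_p = A0 + A1*x. Substituting and matching coefficients of each power of x gives A0 = -49/200, A1 = 1/10, so f_p = -49/200 + x/10.
General solution: f = -49/200 + x/10 + C1*exp(-4*x) + C2*exp(-5*x).
Apply the initial conditions: f(0) = -49/200 + C1 + C2 = 5 and f'(0) = 1/10 - 5*C2 - 4*C1 = 1. Solving gives C1 = 217/8, C2 = -547/25.

f = -49/200 - 547*exp(-5*x)/25 + x/10 + 217*exp(-4*x)/8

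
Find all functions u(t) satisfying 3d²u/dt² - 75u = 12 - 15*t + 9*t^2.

u = -106/625 - 3*t**2/25 + t/5 + C1*exp(-5*t) + C2*exp(5*t)

Divide through by 3: u'' - 25u = 4 - 5*t + 3*t^2.
Characteristic equation r² - 25 = 0 factors as (r + 5)(r - 5) = 0, so r = -5, 5.
Hence u_h = C1*exp(-5*t) + C2*exp(5*t).
For the particular solution try u_p = A0 + A1*t + A2*t^2. Substituting and matching coefficients of each power of t gives A0 = -106/625, A1 = 1/5, A2 = -3/25, so u_p = -106/625 - 3*t^2/25 + t/5.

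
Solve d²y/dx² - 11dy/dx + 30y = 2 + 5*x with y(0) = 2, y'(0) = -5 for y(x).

Characteristic equation r² - 11r + 30 = 0 factors as (r - 6)(r - 5) = 0, so r = 6, 5.
Hence y_h = C1*exp(6*x) + C2*exp(5*x).
For the particular solution try y_p = A0 + A1*x. Substituting and matching coefficients of each power of x gives A0 = 23/180, A1 = 1/6, so y_p = 23/180 + x/6.
General solution: y = 23/180 + x/6 + C1*exp(6*x) + C2*exp(5*x).
Apply the initial conditions: y(0) = 23/180 + C1 + C2 = 2 and y'(0) = 1/6 + 5*C2 + 6*C1 = -5. Solving gives C1 = -523/36, C2 = 82/5.

y = 23/180 - 523*exp(6*x)/36 + x/6 + 82*exp(5*x)/5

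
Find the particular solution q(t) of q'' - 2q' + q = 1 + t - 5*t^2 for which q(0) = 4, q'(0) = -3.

Characteristic equation r² - 2r + 1 = 0 has discriminant (-2)² - 4·(1) = 0, so r = 1 is a repeated root.
Hence q_h = (C1 + C2*t)*exp(t).
For the particular solution try q_p = A0 + A1*t + A2*t^2. Substituting and matching coefficients of each power of t gives A0 = -27, A1 = -19, A2 = -5, so q_p = -27 - 19*t - 5*t^2.
General solution: q = -27 - 19*t - 5*t^2 + C1*exp(t) + C2*t*exp(t).
Apply the initial conditions: q(0) = -27 + C1 = 4 and q'(0) = -19 + C1 + C2 = -3. Solving gives C1 = 31, C2 = -15.

q = -27 - 19*t - 5*t**2 + 31*exp(t) - 15*t*exp(t)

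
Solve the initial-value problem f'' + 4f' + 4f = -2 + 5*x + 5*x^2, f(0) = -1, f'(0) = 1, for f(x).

f = 1/8 - 9*exp(-2*x)/8 - 5*x/4 + 5*x**2/4

Characteristic equation r² + 4r + 4 = 0 has discriminant (4)² - 4·(4) = 0, so r = -2 is a repeated root.
Hence f_h = (C1 + C2*x)*exp(-2*x).
For the particular solution try f_p = A0 + A1*x + A2*x^2. Substituting and matching coefficients of each power of x gives A0 = 1/8, A1 = -5/4, A2 = 5/4, so f_p = 1/8 - 5*x/4 + 5*x^2/4.
General solution: f = 1/8 - 5*x/4 + 5*x^2/4 + C1*exp(-2*x) + C2*x*exp(-2*x).
Apply the initial conditions: f(0) = 1/8 + C1 = -1 and f'(0) = -5/4 + C2 - 2*C1 = 1. Solving gives C1 = -9/8, C2 = 0.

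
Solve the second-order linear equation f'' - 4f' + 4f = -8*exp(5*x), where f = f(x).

f = -8*exp(5*x)/9 + C1*exp(2*x) + C2*x*exp(2*x)

Characteristic equation r² - 4r + 4 = 0 has discriminant (-4)² - 4·(4) = 0, so r = 2 is a repeated root.
Hence f_h = (C1 + C2*x)*exp(2*x).
Try f_p = A*exp(5*x). Substituting into the equation and dividing by exp(5*x) gives A = -8/9, so f_p = -8*exp(5*x)/9.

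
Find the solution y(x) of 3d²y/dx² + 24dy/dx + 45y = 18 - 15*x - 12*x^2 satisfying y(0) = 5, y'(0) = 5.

y = 1558/3375 - 2333*exp(-5*x)/250 - 11*x/225 - 4*x**2/15 + 749*exp(-3*x)/54

Divide through by 3: y'' + 8y' + 15y = 6 - 5*x - 4*x^2.
Characteristic equation r² + 8r + 15 = 0 factors as (r + 5)(r + 3) = 0, so r = -5, -3.
Hence y_h = C1*exp(-5*x) + C2*exp(-3*x).
For the particular solution try y_p = A0 + A1*x + A2*x^2. Substituting and matching coefficients of each power of x gives A0 = 1558/3375, A1 = -11/225, A2 = -4/15, so y_p = 1558/3375 - 11*x/225 - 4*x^2/15.
General solution: y = 1558/3375 - 11*x/225 - 4*x^2/15 + C1*exp(-5*x) + C2*exp(-3*x).
Apply the initial conditions: y(0) = 1558/3375 + C1 + C2 = 5 and y'(0) = -11/225 - 5*C1 - 3*C2 = 5. Solving gives C1 = -2333/250, C2 = 749/54.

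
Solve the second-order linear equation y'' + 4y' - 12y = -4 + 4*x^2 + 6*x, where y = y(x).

y = 1/27 - 13*x/18 - x**2/3 + C1*exp(-6*x) + C2*exp(2*x)

Characteristic equation r² + 4r - 12 = 0 factors as (r + 6)(r - 2) = 0, so r = -6, 2.
Hence y_h = C1*exp(-6*x) + C2*exp(2*x).
For the particular solution try y_p = A0 + A1*x + A2*x^2. Substituting and matching coefficients of each power of x gives A0 = 1/27, A1 = -13/18, A2 = -1/3, so y_p = 1/27 - 13*x/18 - x^2/3.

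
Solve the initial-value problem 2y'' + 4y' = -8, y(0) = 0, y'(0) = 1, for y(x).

Divide through by 2: y'' + 2y' = -4.
Characteristic equation r² + 2r = 0 factors as (r + 2)r = 0, so r = -2, 0.
Hence y_h = C1*exp(-2*x) + C2.
Since 0 is a characteristic root (multiplicity 1), multiply the polynomial trial by x: try y_p = A0*x. Substituting and matching coefficients of each power of x gives A0 = -2, so y_p = -2*x.
General solution: y = C2 - 2*x + C1*exp(-2*x).
Apply the initial conditions: y(0) = C1 + C2 = 0 and y'(0) = -2 - 2*C1 = 1. Solving gives C1 = -3/2, C2 = 3/2.

y = 3/2 - 2*x - 3*exp(-2*x)/2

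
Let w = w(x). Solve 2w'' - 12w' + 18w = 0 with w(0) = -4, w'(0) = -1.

Divide through by 2: w'' - 6w' + 9w = 0.
Characteristic equation r² - 6r + 9 = 0 has discriminant (-6)² - 4·(9) = 0, so r = 3 is a repeated root.
Hence w_h = (C1 + C2*x)*exp(3*x).
Apply the initial conditions: w(0) = C1 = -4 and w'(0) = C2 + 3*C1 = -1. Solving gives C1 = -4, C2 = 11.

w = -4*exp(3*x) + 11*x*exp(3*x)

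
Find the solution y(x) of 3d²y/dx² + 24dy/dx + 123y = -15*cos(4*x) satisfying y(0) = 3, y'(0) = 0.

Divide through by 3: y'' + 8y' + 41y = -5*cos(4*x).
Characteristic equation r² + 8r + 41 = 0 has discriminant (8)² - 4·(41) = -100 < 0, so r = -4 ± 5i.
Hence y_h = C1*cos(5*x)*exp(-4*x) + C2*exp(-4*x)*sin(5*x).
Try y_p = A*cos(4*x) + B*sin(4*x). Substituting and equating the coefficients of cos(4x) and sin(4x) gives A = -125/1649, B = -160/1649, so y_p = -160*sin(4*x)/1649 - 125*cos(4*x)/1649.
General solution: y = -160*sin(4*x)/1649 - 125*cos(4*x)/1649 + C1*cos(5*x)*exp(-4*x) + C2*exp(-4*x)*sin(5*x).
Apply the initial conditions: y(0) = -125/1649 + C1 = 3 and y'(0) = -640/1649 - 4*C1 + 5*C2 = 0. Solving gives C1 = 5072/1649, C2 = 20928/8245.

y = -160*sin(4*x)/1649 - 125*cos(4*x)/1649 + 5072*cos(5*x)*exp(-4*x)/1649 + 20928*exp(-4*x)*sin(5*x)/8245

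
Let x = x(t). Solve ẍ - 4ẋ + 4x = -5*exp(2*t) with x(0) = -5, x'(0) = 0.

Characteristic equation r² - 4r + 4 = 0 has discriminant (-4)² - 4·(4) = 0, so r = 2 is a repeated root.
Hence x_h = (C1 + C2*t)*exp(2*t).
Since exp(2*t) solves the homogeneous equation (r = 2 is a root of multiplicity 2), multiply the trial by t^2. Try x_p = A*t^2*exp(2*t). Substituting into the equation and dividing by exp(2*t) gives A = -5/2, so x_p = -5*t^2*exp(2*t)/2.
General solution: x = C1*exp(2*t) - 5*t^2*exp(2*t)/2 + C2*t*exp(2*t).
Apply the initial conditions: x(0) = C1 = -5 and x'(0) = C2 + 2*C1 = 0. Solving gives C1 = -5, C2 = 10.

x = -5*exp(2*t) + 10*t*exp(2*t) - 5*t**2*exp(2*t)/2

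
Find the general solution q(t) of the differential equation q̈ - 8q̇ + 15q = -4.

Characteristic equation r² - 8r + 15 = 0 factors as (r - 5)(r - 3) = 0, so r = 5, 3.
Hence q_h = C1*exp(5*t) + C2*exp(3*t).
For the particular solution try q_p = A0. Substituting and matching coefficients of each power of t gives A0 = -4/15, so q_p = -4/15.

q = -4/15 + C1*exp(5*t) + C2*exp(3*t)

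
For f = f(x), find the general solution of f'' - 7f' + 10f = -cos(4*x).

Characteristic equation r² - 7r + 10 = 0 factors as (r - 2)(r - 5) = 0, so r = 2, 5.
Hence f_h = C1*exp(2*x) + C2*exp(5*x).
Try f_p = A*cos(4*x) + B*sin(4*x). Substituting and equating the coefficients of cos(4x) and sin(4x) gives A = 3/410, B = 7/205, so f_p = 3*cos(4*x)/410 + 7*sin(4*x)/205.

f = 3*cos(4*x)/410 + 7*sin(4*x)/205 + C1*exp(2*x) + C2*exp(5*x)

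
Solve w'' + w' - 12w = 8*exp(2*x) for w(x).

Characteristic equation r² + r - 12 = 0 factors as (r + 4)(r - 3) = 0, so r = -4, 3.
Hence w_h = C1*exp(-4*x) + C2*exp(3*x).
Try w_p = A*exp(2*x). Substituting into the equation and dividing by exp(2*x) gives A = -4/3, so w_p = -4*exp(2*x)/3.

w = -4*exp(2*x)/3 + C1*exp(-4*x) + C2*exp(3*x)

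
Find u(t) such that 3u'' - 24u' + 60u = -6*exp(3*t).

u = -2*exp(3*t)/5 + C1*cos(2*t)*exp(4*t) + C2*exp(4*t)*sin(2*t)

Divide through by 3: u'' - 8u' + 20u = -2*exp(3*t).
Characteristic equation r² - 8r + 20 = 0 has discriminant (-8)² - 4·(20) = -16 < 0, so r = 4 ± 2i.
Hence u_h = C1*cos(2*t)*exp(4*t) + C2*exp(4*t)*sin(2*t).
Try u_p = A*exp(3*t). Substituting into the equation and dividing by exp(3*t) gives A = -2/5, so u_p = -2*exp(3*t)/5.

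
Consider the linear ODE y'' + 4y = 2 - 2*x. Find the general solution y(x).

Characteristic equation r² + 4 = 0 has discriminant (0)² - 4·(4) = -16 < 0, so r = ± 2i.
Hence y_h = C1*cos(2*x) + C2*sin(2*x).
For the particular solution try y_p = A0 + A1*x. Substituting and matching coefficients of each power of x gives A0 = 1/2, A1 = -1/2, so y_p = 1/2 - x/2.

y = 1/2 - x/2 + C1*cos(2*x) + C2*sin(2*x)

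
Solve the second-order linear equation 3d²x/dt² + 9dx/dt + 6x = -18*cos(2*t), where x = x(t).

Divide through by 3: x'' + 3x' + 2x = -6*cos(2*t).
Characteristic equation r² + 3r + 2 = 0 factors as (r + 2)(r + 1) = 0, so r = -2, -1.
Hence x_h = C1*exp(-2*t) + C2*exp(-t).
Try x_p = A*cos(2*t) + B*sin(2*t). Substituting and equating the coefficients of cos(2t) and sin(2t) gives A = 3/10, B = -9/10, so x_p = -9*sin(2*t)/10 + 3*cos(2*t)/10.

x = -9*sin(2*t)/10 + 3*cos(2*t)/10 + C1*exp(-2*t) + C2*exp(-t)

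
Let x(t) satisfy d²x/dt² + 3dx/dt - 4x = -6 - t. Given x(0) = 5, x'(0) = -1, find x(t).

Characteristic equation r² + 3r - 4 = 0 factors as (r + 4)(r - 1) = 0, so r = -4, 1.
Hence x_h = C1*exp(-4*t) + C2*exp(t).
For the particular solution try x_p = A0 + A1*t. Substituting and matching coefficients of each power of t gives A0 = 27/16, A1 = 1/4, so x_p = 27/16 + t/4.
General solution: x = 27/16 + t/4 + C1*exp(-4*t) + C2*exp(t).
Apply the initial conditions: x(0) = 27/16 + C1 + C2 = 5 and x'(0) = 1/4 + C2 - 4*C1 = -1. Solving gives C1 = 73/80, C2 = 12/5.

x = 27/16 + t/4 + 12*exp(t)/5 + 73*exp(-4*t)/80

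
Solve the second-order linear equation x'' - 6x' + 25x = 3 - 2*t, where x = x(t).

Characteristic equation r² - 6r + 25 = 0 has discriminant (-6)² - 4·(25) = -64 < 0, so r = 3 ± 4i.
Hence x_h = C1*cos(4*t)*exp(3*t) + C2*exp(3*t)*sin(4*t).
For the particular solution try x_p = A0 + A1*t. Substituting and matching coefficients of each power of t gives A0 = 63/625, A1 = -2/25, so x_p = 63/625 - 2*t/25.

x = 63/625 - 2*t/25 + C1*cos(4*t)*exp(3*t) + C2*exp(3*t)*sin(4*t)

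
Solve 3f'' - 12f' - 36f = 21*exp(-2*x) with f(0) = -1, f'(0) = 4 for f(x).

f = -87*exp(-2*x)/64 + 23*exp(6*x)/64 - 7*x*exp(-2*x)/8

Divide through by 3: f'' - 4f' - 12f = 7*exp(-2*x).
Characteristic equation r² - 4r - 12 = 0 factors as (r + 2)(r - 6) = 0, so r = -2, 6.
Hence f_h = C1*exp(-2*x) + C2*exp(6*x).
Since exp(-2*x) solves the homogeneous equation (r = -2 is a root of multiplicity 1), multiply the trial by x. Try f_p = A*x*exp(-2*x). Substituting into the equation and dividing by exp(-2*x) gives A = -7/8, so f_p = -7*x*exp(-2*x)/8.
General solution: f = C1*exp(-2*x) + C2*exp(6*x) - 7*x*exp(-2*x)/8.
Apply the initial conditions: f(0) = C1 + C2 = -1 and f'(0) = -7/8 - 2*C1 + 6*C2 = 4. Solving gives C1 = -87/64, C2 = 23/64.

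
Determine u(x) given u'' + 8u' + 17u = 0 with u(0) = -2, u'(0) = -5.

u = -13*exp(-4*x)*sin(x) - 2*cos(x)*exp(-4*x)

Characteristic equation r² + 8r + 17 = 0 has discriminant (8)² - 4·(17) = -4 < 0, so r = -4 ± i.
Hence u_h = C1*cos(x)*exp(-4*x) + C2*exp(-4*x)*sin(x).
Apply the initial conditions: u(0) = C1 = -2 and u'(0) = C2 - 4*C1 = -5. Solving gives C1 = -2, C2 = -13.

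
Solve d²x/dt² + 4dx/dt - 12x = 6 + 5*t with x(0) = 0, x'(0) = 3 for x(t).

x = -23/36 - 77*exp(-6*t)/288 - 5*t/12 + 29*exp(2*t)/32

Characteristic equation r² + 4r - 12 = 0 factors as (r - 2)(r + 6) = 0, so r = 2, -6.
Hence x_h = C1*exp(2*t) + C2*exp(-6*t).
For the particular solution try x_p = A0 + A1*t. Substituting and matching coefficients of each power of t gives A0 = -23/36, A1 = -5/12, so x_p = -23/36 - 5*t/12.
General solution: x = -23/36 - 5*t/12 + C1*exp(2*t) + C2*exp(-6*t).
Apply the initial conditions: x(0) = -23/36 + C1 + C2 = 0 and x'(0) = -5/12 - 6*C2 + 2*C1 = 3. Solving gives C1 = 29/32, C2 = -77/288.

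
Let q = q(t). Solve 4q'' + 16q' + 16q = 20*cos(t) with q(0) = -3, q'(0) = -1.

q = -18*exp(-2*t)/5 + 3*cos(t)/5 + 4*sin(t)/5 - 9*t*exp(-2*t)

Divide through by 4: q'' + 4q' + 4q = 5*cos(t).
Characteristic equation r² + 4r + 4 = 0 has discriminant (4)² - 4·(4) = 0, so r = -2 is a repeated root.
Hence q_h = (C1 + C2*t)*exp(-2*t).
Try q_p = A*cos(t) + B*sin(t). Substituting and equating the coefficients of cos(t) and sin(t) gives A = 3/5, B = 4/5, so q_p = 3*cos(t)/5 + 4*sin(t)/5.
General solution: q = 3*cos(t)/5 + 4*sin(t)/5 + C1*exp(-2*t) + C2*t*exp(-2*t).
Apply the initial conditions: q(0) = 3/5 + C1 = -3 and q'(0) = 4/5 + C2 - 2*C1 = -1. Solving gives C1 = -18/5, C2 = -9.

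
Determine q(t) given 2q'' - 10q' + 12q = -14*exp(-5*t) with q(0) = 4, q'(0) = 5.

Divide through by 2: q'' - 5q' + 6q = -7*exp(-5*t).
Characteristic equation r² - 5r + 6 = 0 factors as (r - 3)(r - 2) = 0, so r = 3, 2.
Hence q_h = C1*exp(3*t) + C2*exp(2*t).
Try q_p = A*exp(-5*t). Substituting into the equation and dividing by exp(-5*t) gives A = -1/8, so q_p = -exp(-5*t)/8.
General solution: q = -exp(-5*t)/8 + C1*exp(3*t) + C2*exp(2*t).
Apply the initial conditions: q(0) = -1/8 + C1 + C2 = 4 and q'(0) = 5/8 + 2*C2 + 3*C1 = 5. Solving gives C1 = -31/8, C2 = 8.

q = 8*exp(2*t) - 31*exp(3*t)/8 - exp(-5*t)/8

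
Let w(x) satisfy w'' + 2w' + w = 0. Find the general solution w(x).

Characteristic equation r² + 2r + 1 = 0 has discriminant (2)² - 4·(1) = 0, so r = -1 is a repeated root.
Hence w_h = (C1 + C2*x)*exp(-x).

w = C1*exp(-x) + C2*x*exp(-x)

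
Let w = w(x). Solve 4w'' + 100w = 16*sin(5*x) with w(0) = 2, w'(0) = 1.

Divide through by 4: w'' + 25w = 4*sin(5*x).
Characteristic equation r² + 25 = 0 has discriminant (0)² - 4·(25) = -100 < 0, so r = ± 5i.
Hence w_h = C1*cos(5*x) + C2*sin(5*x).
Since ±5i are characteristic roots, multiply the trial by x. Try w_p = x*(A*cos(5*x) + B*sin(5*x)). Substituting and equating the coefficients of cos(5x) and sin(5x) gives A = -2/5, B = 0, so w_p = -2*x*cos(5*x)/5.
General solution: w = C1*cos(5*x) + C2*sin(5*x) - 2*x*cos(5*x)/5.
Apply the initial conditions: w(0) = C1 = 2 and w'(0) = -2/5 + 5*C2 = 1. Solving gives C1 = 2, C2 = 7/25.

w = 2*cos(5*x) + 7*sin(5*x)/25 - 2*x*cos(5*x)/5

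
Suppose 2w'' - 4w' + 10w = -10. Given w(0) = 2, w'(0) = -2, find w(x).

w = -1 + 3*cos(2*x)*exp(x) - 5*exp(x)*sin(2*x)/2

Divide through by 2: w'' - 2w' + 5w = -5.
Characteristic equation r² - 2r + 5 = 0 has discriminant (-2)² - 4·(5) = -16 < 0, so r = 1 ± 2i.
Hence w_h = C1*cos(2*x)*exp(x) + C2*exp(x)*sin(2*x).
For the particular solution try w_p = A0. Substituting and matching coefficients of each power of x gives A0 = -1, so w_p = -1.
General solution: w = -1 + C1*cos(2*x)*exp(x) + C2*exp(x)*sin(2*x).
Apply the initial conditions: w(0) = -1 + C1 = 2 and w'(0) = C1 + 2*C2 = -2. Solving gives C1 = 3, C2 = -5/2.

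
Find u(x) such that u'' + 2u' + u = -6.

Characteristic equation r² + 2r + 1 = 0 has discriminant (2)² - 4·(1) = 0, so r = -1 is a repeated root.
Hence u_h = (C1 + C2*x)*exp(-x).
For the particular solution try u_p = A0. Substituting and matching coefficients of each power of x gives A0 = -6, so u_p = -6.

u = -6 + C1*exp(-x) + C2*x*exp(-x)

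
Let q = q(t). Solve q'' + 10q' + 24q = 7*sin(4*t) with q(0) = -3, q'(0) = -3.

Characteristic equation r² + 10r + 24 = 0 factors as (r + 6)(r + 4) = 0, so r = -6, -4.
Hence q_h = C1*exp(-6*t) + C2*exp(-4*t).
Try q_p = A*cos(4*t) + B*sin(4*t). Substituting and equating the coefficients of cos(4t) and sin(4t) gives A = -35/208, B = 7/208, so q_p = -35*cos(4*t)/208 + 7*sin(4*t)/208.
General solution: q = -35*cos(4*t)/208 + 7*sin(4*t)/208 + C1*exp(-6*t) + C2*exp(-4*t).
Apply the initial conditions: q(0) = -35/208 + C1 + C2 = -3 and q'(0) = 7/52 - 6*C1 - 4*C2 = -3. Solving gives C1 = 94/13, C2 = -161/16.

q = -161*exp(-4*t)/16 - 35*cos(4*t)/208 + 7*sin(4*t)/208 + 94*exp(-6*t)/13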